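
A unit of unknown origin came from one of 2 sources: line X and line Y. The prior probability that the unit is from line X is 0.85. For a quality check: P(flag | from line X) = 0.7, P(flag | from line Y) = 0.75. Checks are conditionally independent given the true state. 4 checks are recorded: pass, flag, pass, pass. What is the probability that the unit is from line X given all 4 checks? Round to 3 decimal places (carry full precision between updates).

0.901

After 'pass': P(line X) = 0.3·0.8500 / (0.3·0.8500 + 0.25·0.1500) ≈ 0.8718
After 'flag': P(line X) = 0.7·0.8718 / (0.7·0.8718 + 0.75·0.1282) ≈ 0.8639
After 'pass': P(line X) = 0.3·0.8639 / (0.3·0.8639 + 0.25·0.1361) ≈ 0.8839
After 'pass': P(line X) = 0.3·0.8839 / (0.3·0.8839 + 0.25·0.1161) ≈ 0.9014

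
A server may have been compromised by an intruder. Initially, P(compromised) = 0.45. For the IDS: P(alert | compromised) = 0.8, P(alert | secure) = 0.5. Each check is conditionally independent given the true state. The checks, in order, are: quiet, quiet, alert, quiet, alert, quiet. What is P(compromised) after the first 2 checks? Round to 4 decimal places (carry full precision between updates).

0.1158

After 'quiet': P(compromised) = 0.2·0.4500 / (0.2·0.4500 + 0.5·0.5500) ≈ 0.2466
After 'quiet': P(compromised) = 0.2·0.2466 / (0.2·0.2466 + 0.5·0.7534) ≈ 0.1158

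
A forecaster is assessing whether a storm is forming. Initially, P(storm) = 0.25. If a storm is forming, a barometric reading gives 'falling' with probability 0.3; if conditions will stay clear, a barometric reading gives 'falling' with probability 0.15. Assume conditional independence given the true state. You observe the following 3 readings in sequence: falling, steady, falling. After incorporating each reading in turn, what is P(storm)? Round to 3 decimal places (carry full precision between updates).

0.523

Apply Bayes' rule sequentially, carrying P(storm) forward.
After 'falling': P(storm) = 0.3·0.2500 / (0.3·0.2500 + 0.15·0.7500) ≈ 0.4000
After 'steady': P(storm) = 0.7·0.4000 / (0.7·0.4000 + 0.85·0.6000) ≈ 0.3544
After 'falling': P(storm) = 0.3·0.3544 / (0.3·0.3544 + 0.15·0.6456) ≈ 0.5234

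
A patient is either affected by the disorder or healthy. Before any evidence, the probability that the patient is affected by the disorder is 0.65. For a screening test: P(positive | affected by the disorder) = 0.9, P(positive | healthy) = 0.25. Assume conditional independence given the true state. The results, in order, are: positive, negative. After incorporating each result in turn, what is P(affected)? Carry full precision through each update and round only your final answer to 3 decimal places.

Apply Bayes' rule sequentially, carrying P(affected) forward.
After 'positive': P(affected) = 0.9·0.6500 / (0.9·0.6500 + 0.25·0.3500) ≈ 0.8699
After 'negative': P(affected) = 0.1·0.8699 / (0.1·0.8699 + 0.75·0.1301) ≈ 0.4713

0.471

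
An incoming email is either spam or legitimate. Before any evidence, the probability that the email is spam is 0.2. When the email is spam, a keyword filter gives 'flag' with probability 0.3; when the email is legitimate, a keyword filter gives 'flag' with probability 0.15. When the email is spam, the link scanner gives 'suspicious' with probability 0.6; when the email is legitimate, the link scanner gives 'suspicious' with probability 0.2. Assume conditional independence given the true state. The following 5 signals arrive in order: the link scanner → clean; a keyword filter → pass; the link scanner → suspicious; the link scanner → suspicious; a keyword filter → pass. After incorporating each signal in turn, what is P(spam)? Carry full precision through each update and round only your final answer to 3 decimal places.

0.433

Each posterior becomes the prior for the next update.
After the link scanner='clean': P(spam) = 0.4·0.2000 / (0.4·0.2000 + 0.8·0.8000) ≈ 0.1111
After a keyword filter='pass': P(spam) = 0.7·0.1111 / (0.7·0.1111 + 0.85·0.8889) ≈ 0.0933
After the link scanner='suspicious': P(spam) = 0.6·0.0933 / (0.6·0.0933 + 0.2·0.9067) ≈ 0.2360
After the link scanner='suspicious': P(spam) = 0.6·0.2360 / (0.6·0.2360 + 0.2·0.7640) ≈ 0.4809
After a keyword filter='pass': P(spam) = 0.7·0.4809 / (0.7·0.4809 + 0.85·0.5191) ≈ 0.4328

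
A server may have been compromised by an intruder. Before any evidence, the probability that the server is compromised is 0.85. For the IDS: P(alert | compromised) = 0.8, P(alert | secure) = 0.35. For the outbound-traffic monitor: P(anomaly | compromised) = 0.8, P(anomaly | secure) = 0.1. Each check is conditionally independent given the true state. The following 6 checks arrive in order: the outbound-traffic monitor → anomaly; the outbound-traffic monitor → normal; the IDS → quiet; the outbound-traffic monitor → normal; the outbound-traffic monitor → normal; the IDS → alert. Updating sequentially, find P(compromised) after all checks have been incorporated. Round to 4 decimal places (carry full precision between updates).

0.2592

After the outbound-traffic monitor='anomaly': P(compromised) = 0.8·0.8500 / (0.8·0.8500 + 0.1·0.1500) ≈ 0.9784
After the outbound-traffic monitor='normal': P(compromised) = 0.2·0.9784 / (0.2·0.9784 + 0.9·0.0216) ≈ 0.9097
After the IDS='quiet': P(compromised) = 0.2·0.9097 / (0.2·0.9097 + 0.65·0.0903) ≈ 0.7561
After the outbound-traffic monitor='normal': P(compromised) = 0.2·0.7561 / (0.2·0.7561 + 0.9·0.2439) ≈ 0.4079
After the outbound-traffic monitor='normal': P(compromised) = 0.2·0.4079 / (0.2·0.4079 + 0.9·0.5921) ≈ 0.1328
After the IDS='alert': P(compromised) = 0.8·0.1328 / (0.8·0.1328 + 0.35·0.8672) ≈ 0.2592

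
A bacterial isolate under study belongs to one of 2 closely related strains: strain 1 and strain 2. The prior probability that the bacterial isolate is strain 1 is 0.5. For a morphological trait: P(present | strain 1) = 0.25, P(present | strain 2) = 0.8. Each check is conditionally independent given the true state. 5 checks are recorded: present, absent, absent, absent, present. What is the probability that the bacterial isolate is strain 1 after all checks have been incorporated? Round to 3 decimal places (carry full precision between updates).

Apply Bayes' rule sequentially, carrying P(strain 1) forward.
After 'present': P(strain 1) = 0.25·0.5000 / (0.25·0.5000 + 0.8·0.5000) ≈ 0.2381
After 'absent': P(strain 1) = 0.75·0.2381 / (0.75·0.2381 + 0.2·0.7619) ≈ 0.5396
After 'absent': P(strain 1) = 0.75·0.5396 / (0.75·0.5396 + 0.2·0.4604) ≈ 0.8146
After 'absent': P(strain 1) = 0.75·0.8146 / (0.75·0.8146 + 0.2·0.1854) ≈ 0.9428
After 'present': P(strain 1) = 0.25·0.9428 / (0.25·0.9428 + 0.8·0.0572) ≈ 0.8374

0.837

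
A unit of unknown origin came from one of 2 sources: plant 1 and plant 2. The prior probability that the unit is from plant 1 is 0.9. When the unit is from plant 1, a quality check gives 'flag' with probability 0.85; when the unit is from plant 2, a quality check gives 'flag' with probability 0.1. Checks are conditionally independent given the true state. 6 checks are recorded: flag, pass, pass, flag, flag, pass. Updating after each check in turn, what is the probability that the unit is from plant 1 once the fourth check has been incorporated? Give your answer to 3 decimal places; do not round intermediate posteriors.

After 'flag': P(plant 1) = 0.85·0.9000 / (0.85·0.9000 + 0.1·0.1000) ≈ 0.9871
After 'pass': P(plant 1) = 0.15·0.9871 / (0.15·0.9871 + 0.9·0.0129) ≈ 0.9273
After 'pass': P(plant 1) = 0.15·0.9273 / (0.15·0.9273 + 0.9·0.0727) ≈ 0.6800
After 'flag': P(plant 1) = 0.85·0.6800 / (0.85·0.6800 + 0.1·0.3200) ≈ 0.9475

0.948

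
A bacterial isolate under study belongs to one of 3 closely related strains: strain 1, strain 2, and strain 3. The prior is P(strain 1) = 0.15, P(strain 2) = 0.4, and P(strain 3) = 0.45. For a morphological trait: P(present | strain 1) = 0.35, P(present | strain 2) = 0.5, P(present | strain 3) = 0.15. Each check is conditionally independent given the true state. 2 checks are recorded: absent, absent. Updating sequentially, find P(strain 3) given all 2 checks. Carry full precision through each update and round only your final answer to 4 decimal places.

After 'absent': normaliser = 0.65·0.1500 + 0.5·0.4000 + 0.85·0.4500; P(strain 1) ≈ 0.1434, P(strain 2) ≈ 0.2941, P(strain 3) ≈ 0.5625
After 'absent': normaliser = 0.65·0.1434 + 0.5·0.2941 + 0.85·0.5625; P(strain 1) ≈ 0.1297, P(strain 2) ≈ 0.2047, P(strain 3) ≈ 0.6656

0.6656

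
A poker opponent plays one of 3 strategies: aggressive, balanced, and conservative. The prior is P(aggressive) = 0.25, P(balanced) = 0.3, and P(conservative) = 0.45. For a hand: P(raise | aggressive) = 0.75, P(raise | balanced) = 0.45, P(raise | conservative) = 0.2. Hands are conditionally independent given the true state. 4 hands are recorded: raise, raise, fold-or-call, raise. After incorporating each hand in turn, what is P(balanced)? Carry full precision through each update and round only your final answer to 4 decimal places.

Apply Bayes' rule sequentially, carrying P(balanced) forward.
After 'raise': normaliser = 0.75·0.2500 + 0.45·0.3000 + 0.2·0.4500; P(aggressive) ≈ 0.4545, P(balanced) ≈ 0.3273, P(conservative) ≈ 0.2182
After 'raise': normaliser = 0.75·0.4545 + 0.45·0.3273 + 0.2·0.2182; P(aggressive) ≈ 0.6410, P(balanced) ≈ 0.2769, P(conservative) ≈ 0.0821
After 'fold-or-call': normaliser = 0.25·0.6410 + 0.55·0.2769 + 0.8·0.0821; P(aggressive) ≈ 0.4237, P(balanced) ≈ 0.4027, P(conservative) ≈ 0.1736
After 'raise': normaliser = 0.75·0.4237 + 0.45·0.4027 + 0.2·0.1736; P(aggressive) ≈ 0.5954, P(balanced) ≈ 0.3395, P(conservative) ≈ 0.0650

0.3395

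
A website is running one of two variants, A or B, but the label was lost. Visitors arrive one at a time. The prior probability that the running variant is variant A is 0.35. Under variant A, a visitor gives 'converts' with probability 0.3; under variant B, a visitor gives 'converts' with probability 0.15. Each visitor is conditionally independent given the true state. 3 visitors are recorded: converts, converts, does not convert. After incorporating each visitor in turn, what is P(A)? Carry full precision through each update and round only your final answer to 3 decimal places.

After 'converts': P(A) = 0.3·0.3500 / (0.3·0.3500 + 0.15·0.6500) ≈ 0.5185
After 'converts': P(A) = 0.3·0.5185 / (0.3·0.5185 + 0.15·0.4815) ≈ 0.6829
After 'does not convert': P(A) = 0.7·0.6829 / (0.7·0.6829 + 0.85·0.3171) ≈ 0.6395

0.639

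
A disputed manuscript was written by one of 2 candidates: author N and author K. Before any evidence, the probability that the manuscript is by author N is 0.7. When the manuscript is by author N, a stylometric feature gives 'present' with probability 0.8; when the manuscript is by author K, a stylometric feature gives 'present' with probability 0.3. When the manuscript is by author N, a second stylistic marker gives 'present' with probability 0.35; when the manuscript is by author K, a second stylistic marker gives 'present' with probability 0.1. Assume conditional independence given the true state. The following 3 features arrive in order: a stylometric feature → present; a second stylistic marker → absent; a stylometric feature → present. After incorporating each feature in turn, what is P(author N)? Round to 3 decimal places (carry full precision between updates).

After a stylometric feature='present': P(author N) = 0.8·0.7000 / (0.8·0.7000 + 0.3·0.3000) ≈ 0.8615
After a second stylistic marker='absent': P(author N) = 0.65·0.8615 / (0.65·0.8615 + 0.9·0.1385) ≈ 0.8180
After a stylometric feature='present': P(author N) = 0.8·0.8180 / (0.8·0.8180 + 0.3·0.1820) ≈ 0.9230

0.923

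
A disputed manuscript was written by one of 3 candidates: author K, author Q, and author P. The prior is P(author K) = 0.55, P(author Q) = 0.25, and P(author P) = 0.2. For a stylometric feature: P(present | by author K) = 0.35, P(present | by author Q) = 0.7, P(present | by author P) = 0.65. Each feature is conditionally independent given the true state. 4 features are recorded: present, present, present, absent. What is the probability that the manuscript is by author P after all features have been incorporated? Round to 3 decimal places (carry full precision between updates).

After 'present': normaliser = 0.35·0.5500 + 0.7·0.2500 + 0.65·0.2000; P(author K) ≈ 0.3869, P(author Q) ≈ 0.3518, P(author P) ≈ 0.2613
After 'present': normaliser = 0.35·0.3869 + 0.7·0.3518 + 0.65·0.2613; P(author K) ≈ 0.2456, P(author Q) ≈ 0.4465, P(author P) ≈ 0.3080
After 'present': normaliser = 0.35·0.2456 + 0.7·0.4465 + 0.65·0.3080; P(author K) ≈ 0.1436, P(author Q) ≈ 0.5221, P(author P) ≈ 0.3344
After 'absent': normaliser = 0.65·0.1436 + 0.3·0.5221 + 0.35·0.3344; P(author K) ≈ 0.2543, P(author Q) ≈ 0.4268, P(author P) ≈ 0.3189

0.319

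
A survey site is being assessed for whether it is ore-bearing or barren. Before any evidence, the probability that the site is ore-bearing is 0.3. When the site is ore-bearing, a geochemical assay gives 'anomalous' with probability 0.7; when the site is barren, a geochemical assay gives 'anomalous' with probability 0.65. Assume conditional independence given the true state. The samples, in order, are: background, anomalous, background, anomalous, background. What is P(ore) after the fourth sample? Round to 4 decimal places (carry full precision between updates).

Apply Bayes' rule sequentially, carrying P(ore) forward.
After 'background': P(ore) = 0.3·0.3000 / (0.3·0.3000 + 0.35·0.7000) ≈ 0.2687
After 'anomalous': P(ore) = 0.7·0.2687 / (0.7·0.2687 + 0.65·0.7313) ≈ 0.2835
After 'background': P(ore) = 0.3·0.2835 / (0.3·0.2835 + 0.35·0.7165) ≈ 0.2532
After 'anomalous': P(ore) = 0.7·0.2532 / (0.7·0.2532 + 0.65·0.7468) ≈ 0.2675

0.2675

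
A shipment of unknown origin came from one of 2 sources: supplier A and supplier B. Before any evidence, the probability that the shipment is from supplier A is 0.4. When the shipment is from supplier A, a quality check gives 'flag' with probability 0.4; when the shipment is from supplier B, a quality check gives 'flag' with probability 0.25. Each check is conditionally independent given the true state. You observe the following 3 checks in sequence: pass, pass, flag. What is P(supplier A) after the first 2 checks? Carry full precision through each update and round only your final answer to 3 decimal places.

0.299

Apply Bayes' rule sequentially, carrying P(supplier A) forward.
After 'pass': P(supplier A) = 0.6·0.4000 / (0.6·0.4000 + 0.75·0.6000) ≈ 0.3478
After 'pass': P(supplier A) = 0.6·0.3478 / (0.6·0.3478 + 0.75·0.6522) ≈ 0.2991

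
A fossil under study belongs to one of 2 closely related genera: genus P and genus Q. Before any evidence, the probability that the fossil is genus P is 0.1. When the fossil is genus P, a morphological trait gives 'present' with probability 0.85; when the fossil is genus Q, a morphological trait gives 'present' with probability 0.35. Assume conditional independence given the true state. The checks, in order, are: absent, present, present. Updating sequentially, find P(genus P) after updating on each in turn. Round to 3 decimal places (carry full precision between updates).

0.131

Apply Bayes' rule sequentially, carrying P(genus P) forward.
After 'absent': P(genus P) = 0.15·0.1000 / (0.15·0.1000 + 0.65·0.9000) ≈ 0.0250
After 'present': P(genus P) = 0.85·0.0250 / (0.85·0.0250 + 0.35·0.9750) ≈ 0.0586
After 'present': P(genus P) = 0.85·0.0586 / (0.85·0.0586 + 0.35·0.9414) ≈ 0.1314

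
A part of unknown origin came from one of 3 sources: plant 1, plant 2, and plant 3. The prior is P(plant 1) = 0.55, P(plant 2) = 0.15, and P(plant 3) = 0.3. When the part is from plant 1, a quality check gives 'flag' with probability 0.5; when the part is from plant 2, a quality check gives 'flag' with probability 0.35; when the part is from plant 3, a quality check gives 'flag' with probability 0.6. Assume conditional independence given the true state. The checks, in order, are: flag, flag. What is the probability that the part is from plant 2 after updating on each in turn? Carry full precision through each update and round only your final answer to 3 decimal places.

Each posterior becomes the prior for the next update.
After 'flag': normaliser = 0.5·0.5500 + 0.35·0.1500 + 0.6·0.3000; P(plant 1) ≈ 0.5419, P(plant 2) ≈ 0.1034, P(plant 3) ≈ 0.3547
After 'flag': normaliser = 0.5·0.5419 + 0.35·0.1034 + 0.6·0.3547; P(plant 1) ≈ 0.5211, P(plant 2) ≈ 0.0696, P(plant 3) ≈ 0.4093

0.070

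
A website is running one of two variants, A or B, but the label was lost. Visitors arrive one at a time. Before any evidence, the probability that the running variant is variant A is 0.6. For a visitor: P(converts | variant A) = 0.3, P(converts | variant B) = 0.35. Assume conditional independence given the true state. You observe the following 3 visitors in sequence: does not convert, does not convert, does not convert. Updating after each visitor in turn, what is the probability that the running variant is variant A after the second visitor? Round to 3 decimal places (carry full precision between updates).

0.635

After 'does not convert': P(A) = 0.7·0.6000 / (0.7·0.6000 + 0.65·0.4000) ≈ 0.6176
After 'does not convert': P(A) = 0.7·0.6176 / (0.7·0.6176 + 0.65·0.3824) ≈ 0.6350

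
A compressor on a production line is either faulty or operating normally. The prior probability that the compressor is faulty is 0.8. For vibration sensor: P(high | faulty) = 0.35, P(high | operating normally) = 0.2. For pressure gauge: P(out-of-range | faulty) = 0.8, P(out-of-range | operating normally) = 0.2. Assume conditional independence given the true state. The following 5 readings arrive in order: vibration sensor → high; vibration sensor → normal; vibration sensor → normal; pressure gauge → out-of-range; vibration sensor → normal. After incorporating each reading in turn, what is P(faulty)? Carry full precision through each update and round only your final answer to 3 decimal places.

Apply Bayes' rule sequentially, carrying P(faulty) forward.
After vibration sensor='high': P(faulty) = 0.35·0.8000 / (0.35·0.8000 + 0.2·0.2000) ≈ 0.8750
After vibration sensor='normal': P(faulty) = 0.65·0.8750 / (0.65·0.8750 + 0.8·0.1250) ≈ 0.8505
After vibration sensor='normal': P(faulty) = 0.65·0.8505 / (0.65·0.8505 + 0.8·0.1495) ≈ 0.8221
After pressure gauge='out-of-range': P(faulty) = 0.8·0.8221 / (0.8·0.8221 + 0.2·0.1779) ≈ 0.9487
After vibration sensor='normal': P(faulty) = 0.65·0.9487 / (0.65·0.9487 + 0.8·0.0513) ≈ 0.9376

0.938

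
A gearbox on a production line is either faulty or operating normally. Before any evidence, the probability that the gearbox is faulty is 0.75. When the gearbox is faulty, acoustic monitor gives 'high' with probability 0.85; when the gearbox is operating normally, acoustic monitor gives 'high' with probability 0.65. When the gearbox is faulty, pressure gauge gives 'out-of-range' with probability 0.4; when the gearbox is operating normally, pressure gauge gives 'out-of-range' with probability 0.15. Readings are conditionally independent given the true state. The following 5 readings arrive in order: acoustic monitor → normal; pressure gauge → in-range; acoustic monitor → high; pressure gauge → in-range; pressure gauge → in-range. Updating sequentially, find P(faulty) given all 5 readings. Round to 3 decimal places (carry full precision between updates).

Each posterior becomes the prior for the next update.
After acoustic monitor='normal': P(faulty) = 0.15·0.7500 / (0.15·0.7500 + 0.35·0.2500) ≈ 0.5625
After pressure gauge='in-range': P(faulty) = 0.6·0.5625 / (0.6·0.5625 + 0.85·0.4375) ≈ 0.4758
After acoustic monitor='high': P(faulty) = 0.85·0.4758 / (0.85·0.4758 + 0.65·0.5242) ≈ 0.5427
After pressure gauge='in-range': P(faulty) = 0.6·0.5427 / (0.6·0.5427 + 0.85·0.4573) ≈ 0.4559
After pressure gauge='in-range': P(faulty) = 0.6·0.4559 / (0.6·0.4559 + 0.85·0.5441) ≈ 0.3716

0.372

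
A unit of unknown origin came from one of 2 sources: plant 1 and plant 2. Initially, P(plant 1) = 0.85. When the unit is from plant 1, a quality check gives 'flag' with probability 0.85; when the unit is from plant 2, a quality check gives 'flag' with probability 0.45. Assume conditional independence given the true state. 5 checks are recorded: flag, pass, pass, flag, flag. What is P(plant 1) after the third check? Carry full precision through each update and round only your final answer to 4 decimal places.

0.4433

After 'flag': P(plant 1) = 0.85·0.8500 / (0.85·0.8500 + 0.45·0.1500) ≈ 0.9146
After 'pass': P(plant 1) = 0.15·0.9146 / (0.15·0.9146 + 0.55·0.0854) ≈ 0.7448
After 'pass': P(plant 1) = 0.15·0.7448 / (0.15·0.7448 + 0.55·0.2552) ≈ 0.4433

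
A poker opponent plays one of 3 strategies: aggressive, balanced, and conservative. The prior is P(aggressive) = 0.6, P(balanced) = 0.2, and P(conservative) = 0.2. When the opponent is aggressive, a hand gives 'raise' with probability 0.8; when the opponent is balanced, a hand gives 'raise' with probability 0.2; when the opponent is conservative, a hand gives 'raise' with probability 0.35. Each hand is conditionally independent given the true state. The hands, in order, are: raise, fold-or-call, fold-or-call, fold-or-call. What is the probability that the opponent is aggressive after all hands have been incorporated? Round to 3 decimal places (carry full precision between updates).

0.088

Each posterior becomes the prior for the next update.
After 'raise': normaliser = 0.8·0.6000 + 0.2·0.2000 + 0.35·0.2000; P(aggressive) ≈ 0.8136, P(balanced) ≈ 0.0678, P(conservative) ≈ 0.1186
After 'fold-or-call': normaliser = 0.2·0.8136 + 0.8·0.0678 + 0.65·0.1186; P(aggressive) ≈ 0.5533, P(balanced) ≈ 0.1844, P(conservative) ≈ 0.2622
After 'fold-or-call': normaliser = 0.2·0.5533 + 0.8·0.1844 + 0.65·0.2622; P(aggressive) ≈ 0.2582, P(balanced) ≈ 0.3442, P(conservative) ≈ 0.3976
After 'fold-or-call': normaliser = 0.2·0.2582 + 0.8·0.3442 + 0.65·0.3976; P(aggressive) ≈ 0.0882, P(balanced) ≈ 0.4703, P(conservative) ≈ 0.4415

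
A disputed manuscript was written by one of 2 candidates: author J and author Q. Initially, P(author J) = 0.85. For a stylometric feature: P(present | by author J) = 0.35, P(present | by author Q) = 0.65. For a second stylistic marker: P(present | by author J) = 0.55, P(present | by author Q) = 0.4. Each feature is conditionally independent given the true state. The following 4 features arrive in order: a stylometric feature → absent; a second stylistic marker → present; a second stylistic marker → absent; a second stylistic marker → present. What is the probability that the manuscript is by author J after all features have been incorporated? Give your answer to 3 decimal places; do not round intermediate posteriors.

After a stylometric feature='absent': P(author J) = 0.65·0.8500 / (0.65·0.8500 + 0.35·0.1500) ≈ 0.9132
After a second stylistic marker='present': P(author J) = 0.55·0.9132 / (0.55·0.9132 + 0.4·0.0868) ≈ 0.9354
After a second stylistic marker='absent': P(author J) = 0.45·0.9354 / (0.45·0.9354 + 0.6·0.0646) ≈ 0.9156
After a second stylistic marker='present': P(author J) = 0.55·0.9156 / (0.55·0.9156 + 0.4·0.0844) ≈ 0.9372

0.937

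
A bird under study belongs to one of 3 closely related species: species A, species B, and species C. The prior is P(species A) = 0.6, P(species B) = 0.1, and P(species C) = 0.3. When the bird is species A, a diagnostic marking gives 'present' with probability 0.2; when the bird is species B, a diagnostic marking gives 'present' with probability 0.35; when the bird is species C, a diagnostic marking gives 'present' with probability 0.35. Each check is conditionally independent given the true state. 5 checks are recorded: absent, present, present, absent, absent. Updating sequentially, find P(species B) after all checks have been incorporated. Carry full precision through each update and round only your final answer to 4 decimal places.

Apply Bayes' rule sequentially, carrying P(species B) forward.
After 'absent': normaliser = 0.8·0.6000 + 0.65·0.1000 + 0.65·0.3000; P(species A) ≈ 0.6486, P(species B) ≈ 0.0878, P(species C) ≈ 0.2635
After 'present': normaliser = 0.2·0.6486 + 0.35·0.0878 + 0.35·0.2635; P(species A) ≈ 0.5134, P(species B) ≈ 0.1217, P(species C) ≈ 0.3650
After 'present': normaliser = 0.2·0.5134 + 0.35·0.1217 + 0.35·0.3650; P(species A) ≈ 0.3761, P(species B) ≈ 0.1560, P(species C) ≈ 0.4679
After 'absent': normaliser = 0.8·0.3761 + 0.65·0.1560 + 0.65·0.4679; P(species A) ≈ 0.4259, P(species B) ≈ 0.1435, P(species C) ≈ 0.4306
After 'absent': normaliser = 0.8·0.4259 + 0.65·0.1435 + 0.65·0.4306; P(species A) ≈ 0.4773, P(species B) ≈ 0.1307, P(species C) ≈ 0.3920

0.1307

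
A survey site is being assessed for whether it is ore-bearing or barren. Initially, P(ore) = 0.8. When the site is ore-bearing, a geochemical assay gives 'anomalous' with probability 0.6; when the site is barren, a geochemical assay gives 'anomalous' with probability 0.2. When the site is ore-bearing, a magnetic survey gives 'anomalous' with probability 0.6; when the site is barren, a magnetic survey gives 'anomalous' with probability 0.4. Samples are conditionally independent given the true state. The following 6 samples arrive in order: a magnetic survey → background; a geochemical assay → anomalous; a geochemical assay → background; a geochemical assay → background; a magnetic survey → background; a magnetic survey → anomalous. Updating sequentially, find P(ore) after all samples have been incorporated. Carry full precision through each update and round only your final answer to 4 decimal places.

After a magnetic survey='background': P(ore) = 0.4·0.8000 / (0.4·0.8000 + 0.6·0.2000) ≈ 0.7273
After a geochemical assay='anomalous': P(ore) = 0.6·0.7273 / (0.6·0.7273 + 0.2·0.2727) ≈ 0.8889
After a geochemical assay='background': P(ore) = 0.4·0.8889 / (0.4·0.8889 + 0.8·0.1111) ≈ 0.8000
After a geochemical assay='background': P(ore) = 0.4·0.8000 / (0.4·0.8000 + 0.8·0.2000) ≈ 0.6667
After a magnetic survey='background': P(ore) = 0.4·0.6667 / (0.4·0.6667 + 0.6·0.3333) ≈ 0.5714
After a magnetic survey='anomalous': P(ore) = 0.6·0.5714 / (0.6·0.5714 + 0.4·0.4286) ≈ 0.6667

0.6667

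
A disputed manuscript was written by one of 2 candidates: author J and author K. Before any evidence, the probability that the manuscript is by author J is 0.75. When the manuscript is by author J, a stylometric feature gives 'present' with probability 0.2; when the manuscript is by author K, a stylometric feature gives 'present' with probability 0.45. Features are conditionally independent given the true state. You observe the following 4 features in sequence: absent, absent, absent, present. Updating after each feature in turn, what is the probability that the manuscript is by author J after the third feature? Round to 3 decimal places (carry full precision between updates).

0.902

After 'absent': P(author J) = 0.8·0.7500 / (0.8·0.7500 + 0.55·0.2500) ≈ 0.8136
After 'absent': P(author J) = 0.8·0.8136 / (0.8·0.8136 + 0.55·0.1864) ≈ 0.8639
After 'absent': P(author J) = 0.8·0.8639 / (0.8·0.8639 + 0.55·0.1361) ≈ 0.9023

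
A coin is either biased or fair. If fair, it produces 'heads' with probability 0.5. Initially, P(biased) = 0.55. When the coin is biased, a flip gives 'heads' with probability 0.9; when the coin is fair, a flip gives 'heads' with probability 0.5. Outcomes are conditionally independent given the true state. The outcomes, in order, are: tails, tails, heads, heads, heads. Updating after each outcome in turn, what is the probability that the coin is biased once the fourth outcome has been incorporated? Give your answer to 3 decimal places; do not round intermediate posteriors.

0.137

Apply Bayes' rule sequentially, carrying P(biased) forward.
After 'tails': P(biased) = 0.1·0.5500 / (0.1·0.5500 + 0.5·0.4500) ≈ 0.1964
After 'tails': P(biased) = 0.1·0.1964 / (0.1·0.1964 + 0.5·0.8036) ≈ 0.0466
After 'heads': P(biased) = 0.9·0.0466 / (0.9·0.0466 + 0.5·0.9534) ≈ 0.0809
After 'heads': P(biased) = 0.9·0.0809 / (0.9·0.0809 + 0.5·0.9191) ≈ 0.1367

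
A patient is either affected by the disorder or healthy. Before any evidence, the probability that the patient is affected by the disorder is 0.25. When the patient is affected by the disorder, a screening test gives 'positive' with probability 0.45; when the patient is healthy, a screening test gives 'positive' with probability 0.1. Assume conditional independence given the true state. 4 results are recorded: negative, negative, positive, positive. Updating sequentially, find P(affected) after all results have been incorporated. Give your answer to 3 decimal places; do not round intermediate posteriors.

After 'negative': P(affected) = 0.55·0.2500 / (0.55·0.2500 + 0.9·0.7500) ≈ 0.1692
After 'negative': P(affected) = 0.55·0.1692 / (0.55·0.1692 + 0.9·0.8308) ≈ 0.1107
After 'positive': P(affected) = 0.45·0.1107 / (0.45·0.1107 + 0.1·0.8893) ≈ 0.3591
After 'positive': P(affected) = 0.45·0.3591 / (0.45·0.3591 + 0.1·0.6409) ≈ 0.7160

0.716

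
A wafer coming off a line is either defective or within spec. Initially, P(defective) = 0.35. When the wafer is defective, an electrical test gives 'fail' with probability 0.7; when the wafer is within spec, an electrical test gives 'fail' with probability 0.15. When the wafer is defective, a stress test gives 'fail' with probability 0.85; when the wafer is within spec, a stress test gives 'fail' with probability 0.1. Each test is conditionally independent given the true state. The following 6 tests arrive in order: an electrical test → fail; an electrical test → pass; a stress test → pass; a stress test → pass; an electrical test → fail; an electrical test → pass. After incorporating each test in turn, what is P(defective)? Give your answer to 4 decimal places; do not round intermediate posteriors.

After an electrical test='fail': P(defective) = 0.7·0.3500 / (0.7·0.3500 + 0.15·0.6500) ≈ 0.7153
After an electrical test='pass': P(defective) = 0.3·0.7153 / (0.3·0.7153 + 0.85·0.2847) ≈ 0.4700
After a stress test='pass': P(defective) = 0.15·0.4700 / (0.15·0.4700 + 0.9·0.5300) ≈ 0.1288
After a stress test='pass': P(defective) = 0.15·0.1288 / (0.15·0.1288 + 0.9·0.8712) ≈ 0.0240
After an electrical test='fail': P(defective) = 0.7·0.0240 / (0.7·0.0240 + 0.15·0.9760) ≈ 0.1031
After an electrical test='pass': P(defective) = 0.3·0.1031 / (0.3·0.1031 + 0.85·0.8969) ≈ 0.0390

0.0390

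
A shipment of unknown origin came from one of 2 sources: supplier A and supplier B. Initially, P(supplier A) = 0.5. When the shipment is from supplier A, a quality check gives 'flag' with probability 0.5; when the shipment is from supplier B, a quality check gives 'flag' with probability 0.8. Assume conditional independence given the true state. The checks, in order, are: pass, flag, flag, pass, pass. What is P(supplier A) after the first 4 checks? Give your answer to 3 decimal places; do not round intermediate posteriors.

After 'pass': P(supplier A) = 0.5·0.5000 / (0.5·0.5000 + 0.2·0.5000) ≈ 0.7143
After 'flag': P(supplier A) = 0.5·0.7143 / (0.5·0.7143 + 0.8·0.2857) ≈ 0.6098
After 'flag': P(supplier A) = 0.5·0.6098 / (0.5·0.6098 + 0.8·0.3902) ≈ 0.4941
After 'pass': P(supplier A) = 0.5·0.4941 / (0.5·0.4941 + 0.2·0.5059) ≈ 0.7094

0.709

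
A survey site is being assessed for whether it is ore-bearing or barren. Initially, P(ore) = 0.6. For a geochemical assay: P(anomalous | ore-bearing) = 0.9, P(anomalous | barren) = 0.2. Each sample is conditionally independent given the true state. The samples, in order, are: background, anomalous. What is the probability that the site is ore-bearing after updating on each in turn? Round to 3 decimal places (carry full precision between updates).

0.458

After 'background': P(ore) = 0.1·0.6000 / (0.1·0.6000 + 0.8·0.4000) ≈ 0.1579
After 'anomalous': P(ore) = 0.9·0.1579 / (0.9·0.1579 + 0.2·0.8421) ≈ 0.4576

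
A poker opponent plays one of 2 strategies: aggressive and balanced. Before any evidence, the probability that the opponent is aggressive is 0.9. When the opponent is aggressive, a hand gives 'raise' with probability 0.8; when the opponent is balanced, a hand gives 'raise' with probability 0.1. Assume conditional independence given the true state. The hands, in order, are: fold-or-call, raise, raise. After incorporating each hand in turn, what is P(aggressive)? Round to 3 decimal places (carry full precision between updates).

0.992

After 'fold-or-call': P(aggressive) = 0.2·0.9000 / (0.2·0.9000 + 0.9·0.1000) ≈ 0.6667
After 'raise': P(aggressive) = 0.8·0.6667 / (0.8·0.6667 + 0.1·0.3333) ≈ 0.9412
After 'raise': P(aggressive) = 0.8·0.9412 / (0.8·0.9412 + 0.1·0.0588) ≈ 0.9922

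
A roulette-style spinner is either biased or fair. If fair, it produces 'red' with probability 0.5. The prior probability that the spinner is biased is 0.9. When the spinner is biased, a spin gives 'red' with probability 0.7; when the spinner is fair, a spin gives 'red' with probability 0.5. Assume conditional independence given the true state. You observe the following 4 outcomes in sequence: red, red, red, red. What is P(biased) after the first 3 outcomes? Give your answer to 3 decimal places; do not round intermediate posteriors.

0.961

After 'red': P(biased) = 0.7·0.9000 / (0.7·0.9000 + 0.5·0.1000) ≈ 0.9265
After 'red': P(biased) = 0.7·0.9265 / (0.7·0.9265 + 0.5·0.0735) ≈ 0.9464
After 'red': P(biased) = 0.7·0.9464 / (0.7·0.9464 + 0.5·0.0536) ≈ 0.9611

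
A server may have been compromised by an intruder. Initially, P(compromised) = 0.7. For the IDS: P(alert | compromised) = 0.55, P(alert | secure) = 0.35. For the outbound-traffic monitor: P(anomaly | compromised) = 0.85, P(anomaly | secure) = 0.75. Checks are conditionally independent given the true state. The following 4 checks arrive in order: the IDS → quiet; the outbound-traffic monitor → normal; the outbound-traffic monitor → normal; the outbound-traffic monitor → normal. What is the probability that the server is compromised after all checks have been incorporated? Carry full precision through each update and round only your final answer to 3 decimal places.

Each posterior becomes the prior for the next update.
After the IDS='quiet': P(compromised) = 0.45·0.7000 / (0.45·0.7000 + 0.65·0.3000) ≈ 0.6176
After the outbound-traffic monitor='normal': P(compromised) = 0.15·0.6176 / (0.15·0.6176 + 0.25·0.3824) ≈ 0.4922
After the outbound-traffic monitor='normal': P(compromised) = 0.15·0.4922 / (0.15·0.4922 + 0.25·0.5078) ≈ 0.3677
After the outbound-traffic monitor='normal': P(compromised) = 0.15·0.3677 / (0.15·0.3677 + 0.25·0.6323) ≈ 0.2587

0.259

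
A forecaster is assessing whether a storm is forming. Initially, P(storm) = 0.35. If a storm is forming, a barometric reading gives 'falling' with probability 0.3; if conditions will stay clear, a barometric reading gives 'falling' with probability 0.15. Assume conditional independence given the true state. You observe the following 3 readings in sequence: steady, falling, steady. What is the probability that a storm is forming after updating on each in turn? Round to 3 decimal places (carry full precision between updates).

After 'steady': P(storm) = 0.7·0.3500 / (0.7·0.3500 + 0.85·0.6500) ≈ 0.3072
After 'falling': P(storm) = 0.3·0.3072 / (0.3·0.3072 + 0.15·0.6928) ≈ 0.4700
After 'steady': P(storm) = 0.7·0.4700 / (0.7·0.4700 + 0.85·0.5300) ≈ 0.4221

0.422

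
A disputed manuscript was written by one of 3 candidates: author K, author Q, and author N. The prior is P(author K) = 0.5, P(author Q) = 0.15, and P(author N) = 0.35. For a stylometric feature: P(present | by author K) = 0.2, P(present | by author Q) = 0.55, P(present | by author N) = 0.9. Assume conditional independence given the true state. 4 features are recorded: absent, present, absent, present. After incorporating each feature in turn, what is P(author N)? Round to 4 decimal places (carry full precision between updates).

After 'absent': normaliser = 0.8·0.5000 + 0.45·0.1500 + 0.1·0.3500; P(author K) ≈ 0.7960, P(author Q) ≈ 0.1343, P(author N) ≈ 0.0697
After 'present': normaliser = 0.2·0.7960 + 0.55·0.1343 + 0.9·0.0697; P(author K) ≈ 0.5383, P(author Q) ≈ 0.2498, P(author N) ≈ 0.2119
After 'absent': normaliser = 0.8·0.5383 + 0.45·0.2498 + 0.1·0.2119; P(author K) ≈ 0.7632, P(author Q) ≈ 0.1992, P(author N) ≈ 0.0376
After 'present': normaliser = 0.2·0.7632 + 0.55·0.1992 + 0.9·0.0376; P(author K) ≈ 0.5156, P(author Q) ≈ 0.3702, P(author N) ≈ 0.1142

0.1142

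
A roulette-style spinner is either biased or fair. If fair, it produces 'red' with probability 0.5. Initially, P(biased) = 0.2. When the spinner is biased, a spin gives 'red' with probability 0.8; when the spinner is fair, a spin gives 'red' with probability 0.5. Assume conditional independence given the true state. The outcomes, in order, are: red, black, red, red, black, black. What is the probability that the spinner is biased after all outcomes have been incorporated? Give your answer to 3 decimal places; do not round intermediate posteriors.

After 'red': P(biased) = 0.8·0.2000 / (0.8·0.2000 + 0.5·0.8000) ≈ 0.2857
After 'black': P(biased) = 0.2·0.2857 / (0.2·0.2857 + 0.5·0.7143) ≈ 0.1379
After 'red': P(biased) = 0.8·0.1379 / (0.8·0.1379 + 0.5·0.8621) ≈ 0.2038
After 'red': P(biased) = 0.8·0.2038 / (0.8·0.2038 + 0.5·0.7962) ≈ 0.2906
After 'black': P(biased) = 0.2·0.2906 / (0.2·0.2906 + 0.5·0.7094) ≈ 0.1408
After 'black': P(biased) = 0.2·0.1408 / (0.2·0.1408 + 0.5·0.8592) ≈ 0.0615

0.062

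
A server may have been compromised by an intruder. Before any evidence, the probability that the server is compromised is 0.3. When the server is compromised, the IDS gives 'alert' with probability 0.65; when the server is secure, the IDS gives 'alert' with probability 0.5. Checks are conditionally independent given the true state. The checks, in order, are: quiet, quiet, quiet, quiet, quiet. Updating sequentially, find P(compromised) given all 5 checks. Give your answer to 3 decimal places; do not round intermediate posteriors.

0.067

Apply Bayes' rule sequentially, carrying P(compromised) forward.
After 'quiet': P(compromised) = 0.35·0.3000 / (0.35·0.3000 + 0.5·0.7000) ≈ 0.2308
After 'quiet': P(compromised) = 0.35·0.2308 / (0.35·0.2308 + 0.5·0.7692) ≈ 0.1736
After 'quiet': P(compromised) = 0.35·0.1736 / (0.35·0.1736 + 0.5·0.8264) ≈ 0.1282
After 'quiet': P(compromised) = 0.35·0.1282 / (0.35·0.1282 + 0.5·0.8718) ≈ 0.0933
After 'quiet': P(compromised) = 0.35·0.0933 / (0.35·0.0933 + 0.5·0.9067) ≈ 0.0672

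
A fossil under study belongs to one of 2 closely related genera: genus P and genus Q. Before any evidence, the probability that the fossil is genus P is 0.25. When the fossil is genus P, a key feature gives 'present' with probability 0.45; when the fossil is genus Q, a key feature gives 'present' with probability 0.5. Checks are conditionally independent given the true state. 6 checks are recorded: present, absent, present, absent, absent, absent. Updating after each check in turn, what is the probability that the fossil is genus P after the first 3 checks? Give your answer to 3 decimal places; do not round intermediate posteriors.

Each posterior becomes the prior for the next update.
After 'present': P(genus P) = 0.45·0.2500 / (0.45·0.2500 + 0.5·0.7500) ≈ 0.2308
After 'absent': P(genus P) = 0.55·0.2308 / (0.55·0.2308 + 0.5·0.7692) ≈ 0.2481
After 'present': P(genus P) = 0.45·0.2481 / (0.45·0.2481 + 0.5·0.7519) ≈ 0.2290

0.229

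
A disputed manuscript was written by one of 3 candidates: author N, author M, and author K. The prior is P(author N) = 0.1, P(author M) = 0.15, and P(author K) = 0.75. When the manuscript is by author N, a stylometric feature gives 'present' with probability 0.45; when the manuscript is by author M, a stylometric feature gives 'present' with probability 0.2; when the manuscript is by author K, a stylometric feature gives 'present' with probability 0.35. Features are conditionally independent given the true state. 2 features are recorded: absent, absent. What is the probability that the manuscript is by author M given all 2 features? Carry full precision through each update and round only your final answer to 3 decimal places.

0.217

Each posterior becomes the prior for the next update.
After 'absent': normaliser = 0.55·0.1000 + 0.8·0.1500 + 0.65·0.7500; P(author N) ≈ 0.0830, P(author M) ≈ 0.1811, P(author K) ≈ 0.7358
After 'absent': normaliser = 0.55·0.0830 + 0.8·0.1811 + 0.65·0.7358; P(author N) ≈ 0.0683, P(author M) ≈ 0.2166, P(author K) ≈ 0.7151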